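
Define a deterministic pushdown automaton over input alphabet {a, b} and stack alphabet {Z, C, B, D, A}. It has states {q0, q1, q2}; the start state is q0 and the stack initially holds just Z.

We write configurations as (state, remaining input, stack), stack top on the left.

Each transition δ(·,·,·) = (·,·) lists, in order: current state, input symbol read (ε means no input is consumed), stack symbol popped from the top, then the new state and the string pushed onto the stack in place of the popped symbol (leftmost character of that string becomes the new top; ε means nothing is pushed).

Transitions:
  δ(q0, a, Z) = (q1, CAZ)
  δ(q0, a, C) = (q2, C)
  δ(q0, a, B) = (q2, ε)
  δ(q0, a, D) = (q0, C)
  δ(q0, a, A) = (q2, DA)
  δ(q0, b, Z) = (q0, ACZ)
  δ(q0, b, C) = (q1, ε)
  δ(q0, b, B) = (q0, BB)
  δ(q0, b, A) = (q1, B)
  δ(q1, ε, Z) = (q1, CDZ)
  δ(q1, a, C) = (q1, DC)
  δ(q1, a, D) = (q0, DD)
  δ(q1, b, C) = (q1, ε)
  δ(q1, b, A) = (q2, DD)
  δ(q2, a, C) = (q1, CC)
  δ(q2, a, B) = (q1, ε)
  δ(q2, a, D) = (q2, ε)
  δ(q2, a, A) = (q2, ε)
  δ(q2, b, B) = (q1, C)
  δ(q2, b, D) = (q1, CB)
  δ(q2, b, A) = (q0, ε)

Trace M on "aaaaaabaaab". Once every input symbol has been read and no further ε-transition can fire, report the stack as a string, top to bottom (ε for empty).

DCDCAZ

(q0, aaaaaabaaab, Z)
  read a, top Z: go to q1, push CAZ → (q1, aaaaabaaab, CAZ)
  read a, top C: go to q1, push DC → (q1, aaaabaaab, DCAZ)
  read a, top D: go to q0, push DD → (q0, aaabaaab, DDCAZ)
  read a, top D: go to q0, push C → (q0, aabaaab, CDCAZ)
  read a, top C: go to q2, push C → (q2, abaaab, CDCAZ)
  read a, top C: go to q1, push CC → (q1, baaab, CCDCAZ)
  read b, top C: go to q1, push ε → (q1, aaab, CDCAZ)
  read a, top C: go to q1, push DC → (q1, aab, DCDCAZ)
  read a, top D: go to q0, push DD → (q0, ab, DDCDCAZ)
  read a, top D: go to q0, push C → (q0, b, CDCDCAZ)
  read b, top C: go to q1, push ε → (q1, ε, DCDCAZ)
All input consumed in state q1 with stack DCDCAZ.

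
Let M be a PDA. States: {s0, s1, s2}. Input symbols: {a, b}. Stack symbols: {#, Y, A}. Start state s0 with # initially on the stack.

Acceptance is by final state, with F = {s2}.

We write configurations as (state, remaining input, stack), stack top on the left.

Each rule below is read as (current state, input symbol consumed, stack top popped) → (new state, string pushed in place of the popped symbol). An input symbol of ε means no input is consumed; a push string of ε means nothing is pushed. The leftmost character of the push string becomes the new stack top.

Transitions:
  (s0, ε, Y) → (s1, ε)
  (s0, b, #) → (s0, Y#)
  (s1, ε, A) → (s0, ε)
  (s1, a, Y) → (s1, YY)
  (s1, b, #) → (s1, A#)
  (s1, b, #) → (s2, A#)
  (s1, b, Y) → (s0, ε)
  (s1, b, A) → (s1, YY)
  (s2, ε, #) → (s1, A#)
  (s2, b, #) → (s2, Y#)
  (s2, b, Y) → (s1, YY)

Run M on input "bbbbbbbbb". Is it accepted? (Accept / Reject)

Accept

One accepting computation: (s0, bbbbbbbbb, #) ⊢ (s0, bbbbbbbb, Y#) ⊢ (s1, bbbbbbbb, #) ⊢ (s1, bbbbbbb, A#) ⊢ (s0, bbbbbbb, #) ⊢ (s0, bbbbbb, Y#) ⊢ (s1, bbbbbb, #) ⊢ (s1, bbbbb, A#) ⊢ (s0, bbbbb, #) ⊢ (s0, bbbb, Y#) ⊢ (s1, bbbb, #) ⊢ (s1, bbb, A#) ⊢ (s1, bb, YY#) ⊢ (s0, b, Y#) ⊢ (s1, b, #) ⊢ (s2, ε, A#)
All input consumed and state s2 ∈ F.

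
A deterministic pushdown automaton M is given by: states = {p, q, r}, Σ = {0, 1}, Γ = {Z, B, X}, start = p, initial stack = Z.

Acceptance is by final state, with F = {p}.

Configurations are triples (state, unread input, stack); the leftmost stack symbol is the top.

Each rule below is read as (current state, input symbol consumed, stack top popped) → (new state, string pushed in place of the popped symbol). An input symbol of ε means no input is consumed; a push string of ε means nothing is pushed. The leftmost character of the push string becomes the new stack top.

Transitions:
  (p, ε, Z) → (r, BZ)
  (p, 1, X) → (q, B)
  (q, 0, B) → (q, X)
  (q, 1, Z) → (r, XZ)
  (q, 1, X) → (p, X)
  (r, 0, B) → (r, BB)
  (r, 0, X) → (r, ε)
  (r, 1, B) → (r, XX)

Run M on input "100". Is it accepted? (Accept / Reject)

(p, 100, Z) ⊢ (r, 100, BZ) ⊢ (r, 00, XXZ) ⊢ (r, 0, XZ) ⊢ (r, ε, Z)
All input consumed; state r ∉ F and no further ε-move applies.

Reject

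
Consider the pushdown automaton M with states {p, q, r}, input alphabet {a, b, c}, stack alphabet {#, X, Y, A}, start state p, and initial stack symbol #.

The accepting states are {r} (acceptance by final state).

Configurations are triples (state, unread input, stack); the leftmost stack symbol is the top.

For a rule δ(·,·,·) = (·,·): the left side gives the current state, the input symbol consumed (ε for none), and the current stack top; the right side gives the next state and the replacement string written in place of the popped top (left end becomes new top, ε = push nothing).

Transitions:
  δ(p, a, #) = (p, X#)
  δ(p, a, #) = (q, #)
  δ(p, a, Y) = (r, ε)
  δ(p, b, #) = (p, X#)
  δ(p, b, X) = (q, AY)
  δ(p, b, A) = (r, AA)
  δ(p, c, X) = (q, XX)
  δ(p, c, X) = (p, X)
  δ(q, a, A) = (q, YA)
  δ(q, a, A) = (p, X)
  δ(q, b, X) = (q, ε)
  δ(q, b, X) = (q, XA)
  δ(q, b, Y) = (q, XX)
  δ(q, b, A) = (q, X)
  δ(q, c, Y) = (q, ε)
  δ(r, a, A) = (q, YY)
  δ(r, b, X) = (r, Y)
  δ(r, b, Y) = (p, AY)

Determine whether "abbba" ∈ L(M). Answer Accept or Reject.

Reject

No computation consumes all input and reaches a final state.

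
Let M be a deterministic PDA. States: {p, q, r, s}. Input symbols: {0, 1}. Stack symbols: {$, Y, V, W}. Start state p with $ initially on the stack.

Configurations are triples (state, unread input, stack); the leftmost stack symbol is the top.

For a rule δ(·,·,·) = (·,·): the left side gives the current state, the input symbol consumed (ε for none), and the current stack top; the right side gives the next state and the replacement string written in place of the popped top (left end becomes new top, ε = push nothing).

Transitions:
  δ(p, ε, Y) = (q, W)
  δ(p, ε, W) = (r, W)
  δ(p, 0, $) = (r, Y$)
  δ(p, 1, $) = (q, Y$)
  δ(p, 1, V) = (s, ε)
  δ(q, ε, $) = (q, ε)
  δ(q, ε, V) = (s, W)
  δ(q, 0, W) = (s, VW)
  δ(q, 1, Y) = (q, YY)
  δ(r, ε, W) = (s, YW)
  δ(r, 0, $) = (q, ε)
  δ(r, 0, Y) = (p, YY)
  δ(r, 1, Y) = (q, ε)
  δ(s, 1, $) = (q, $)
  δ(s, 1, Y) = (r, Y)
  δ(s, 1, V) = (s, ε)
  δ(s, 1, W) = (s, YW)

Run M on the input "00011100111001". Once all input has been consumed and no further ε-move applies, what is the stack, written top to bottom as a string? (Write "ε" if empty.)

(p, 00011100111001, $) ⊢ (r, 0011100111001, Y$) ⊢ (p, 011100111001, YY$) ⊢ (q, 011100111001, WY$) ⊢ (s, 11100111001, VWY$) ⊢ (s, 1100111001, WY$) ⊢ (s, 100111001, YWY$) ⊢ (r, 00111001, YWY$) ⊢ (p, 0111001, YYWY$) ⊢ (q, 0111001, WYWY$) ⊢ (s, 111001, VWYWY$) ⊢ (s, 11001, WYWY$) ⊢ (s, 1001, YWYWY$) ⊢ (r, 001, YWYWY$) ⊢ (p, 01, YYWYWY$) ⊢ (q, 01, WYWYWY$) ⊢ (s, 1, VWYWYWY$) ⊢ (s, ε, WYWYWY$)
All input consumed in state s with stack WYWYWY$.

WYWYWY$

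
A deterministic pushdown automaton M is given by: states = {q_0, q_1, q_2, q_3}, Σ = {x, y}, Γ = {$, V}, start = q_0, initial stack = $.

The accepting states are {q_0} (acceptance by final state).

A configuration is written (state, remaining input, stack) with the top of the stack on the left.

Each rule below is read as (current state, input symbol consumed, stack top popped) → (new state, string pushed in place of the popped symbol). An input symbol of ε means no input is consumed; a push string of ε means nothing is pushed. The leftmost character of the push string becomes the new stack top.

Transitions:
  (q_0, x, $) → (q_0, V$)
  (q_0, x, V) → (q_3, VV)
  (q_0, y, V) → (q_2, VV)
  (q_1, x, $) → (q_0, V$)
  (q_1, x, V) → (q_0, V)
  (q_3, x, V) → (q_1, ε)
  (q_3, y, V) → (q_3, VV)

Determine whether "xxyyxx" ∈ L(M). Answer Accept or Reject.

(q_0, xxyyxx, $) ⊢ (q_0, xyyxx, V$) ⊢ (q_3, yyxx, VV$) ⊢ (q_3, yxx, VVV$) ⊢ (q_3, xx, VVVV$) ⊢ (q_1, x, VVV$) ⊢ (q_0, ε, VVV$)
All input consumed; state q_0 ∈ F.

Accept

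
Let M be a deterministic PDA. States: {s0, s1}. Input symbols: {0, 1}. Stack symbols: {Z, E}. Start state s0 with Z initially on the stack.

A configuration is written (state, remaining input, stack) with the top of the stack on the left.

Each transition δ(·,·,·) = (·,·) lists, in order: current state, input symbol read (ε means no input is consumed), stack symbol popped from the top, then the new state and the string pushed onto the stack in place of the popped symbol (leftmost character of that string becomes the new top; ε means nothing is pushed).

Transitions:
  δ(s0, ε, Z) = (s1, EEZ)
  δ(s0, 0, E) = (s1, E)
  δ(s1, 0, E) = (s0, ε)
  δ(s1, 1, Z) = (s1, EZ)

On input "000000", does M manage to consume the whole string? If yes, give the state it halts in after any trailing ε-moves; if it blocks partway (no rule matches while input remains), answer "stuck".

(s0, 000000, Z) ⊢ (s1, 000000, EEZ) ⊢ (s0, 00000, EZ) ⊢ (s1, 0000, EZ) ⊢ (s0, 000, Z) ⊢ (s1, 000, EEZ) ⊢ (s0, 00, EZ) ⊢ (s1, 0, EZ) ⊢ (s0, ε, Z) ⊢ (s1, ε, EEZ)
All input consumed; M is in state s1.

s1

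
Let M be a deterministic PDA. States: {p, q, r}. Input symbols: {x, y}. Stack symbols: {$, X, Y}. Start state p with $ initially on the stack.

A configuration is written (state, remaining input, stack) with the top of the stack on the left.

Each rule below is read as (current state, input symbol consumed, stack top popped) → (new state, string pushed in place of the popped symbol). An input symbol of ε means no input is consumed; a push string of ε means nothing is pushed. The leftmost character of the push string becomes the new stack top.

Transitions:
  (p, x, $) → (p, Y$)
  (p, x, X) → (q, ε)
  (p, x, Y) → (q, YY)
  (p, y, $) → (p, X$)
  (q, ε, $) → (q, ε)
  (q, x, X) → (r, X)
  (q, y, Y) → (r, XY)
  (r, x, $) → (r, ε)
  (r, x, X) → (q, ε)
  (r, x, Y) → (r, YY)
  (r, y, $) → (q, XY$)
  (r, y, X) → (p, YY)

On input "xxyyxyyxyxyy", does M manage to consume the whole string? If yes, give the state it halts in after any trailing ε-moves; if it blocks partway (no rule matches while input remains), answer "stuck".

p

(p, xxyyxyyxyxyy, $)
  read x, top $: go to p, push Y$ → (p, xyyxyyxyxyy, Y$)
  read x, top Y: go to q, push YY → (q, yyxyyxyxyy, YY$)
  read y, top Y: go to r, push XY → (r, yxyyxyxyy, XYY$)
  read y, top X: go to p, push YY → (p, xyyxyxyy, YYYY$)
  read x, top Y: go to q, push YY → (q, yyxyxyy, YYYYY$)
  read y, top Y: go to r, push XY → (r, yxyxyy, XYYYYY$)
  read y, top X: go to p, push YY → (p, xyxyy, YYYYYYY$)
  read x, top Y: go to q, push YY → (q, yxyy, YYYYYYYY$)
  read y, top Y: go to r, push XY → (r, xyy, XYYYYYYYY$)
  read x, top X: go to q, push ε → (q, yy, YYYYYYYY$)
  read y, top Y: go to r, push XY → (r, y, XYYYYYYYY$)
  read y, top X: go to p, push YY → (p, ε, YYYYYYYYYY$)
All input consumed; M is in state p.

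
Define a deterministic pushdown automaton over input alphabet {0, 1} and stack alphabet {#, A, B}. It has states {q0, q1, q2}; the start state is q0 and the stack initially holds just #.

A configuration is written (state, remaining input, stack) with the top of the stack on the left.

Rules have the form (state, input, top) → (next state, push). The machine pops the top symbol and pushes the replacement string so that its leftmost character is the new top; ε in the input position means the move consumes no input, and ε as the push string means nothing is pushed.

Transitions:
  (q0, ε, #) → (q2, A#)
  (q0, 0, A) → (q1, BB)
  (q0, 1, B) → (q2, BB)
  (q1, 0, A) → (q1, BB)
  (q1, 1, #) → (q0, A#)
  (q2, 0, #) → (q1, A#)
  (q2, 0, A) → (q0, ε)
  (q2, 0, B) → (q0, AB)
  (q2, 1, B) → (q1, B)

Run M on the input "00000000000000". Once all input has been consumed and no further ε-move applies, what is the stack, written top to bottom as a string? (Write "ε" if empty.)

A#

(q0, 00000000000000, #) ⊢ (q2, 00000000000000, A#) ⊢ (q0, 0000000000000, #) ⊢ (q2, 0000000000000, A#) ⊢ (q0, 000000000000, #) ⊢ (q2, 000000000000, A#) ⊢ (q0, 00000000000, #) ⊢ (q2, 00000000000, A#) ⊢ (q0, 0000000000, #) ⊢ (q2, 0000000000, A#) ⊢ (q0, 000000000, #) ⊢ (q2, 000000000, A#) ⊢ (q0, 00000000, #) ⊢ (q2, 00000000, A#) ⊢ (q0, 0000000, #) ⊢ (q2, 0000000, A#) ⊢ (q0, 000000, #) ⊢ (q2, 000000, A#) ⊢ (q0, 00000, #) ⊢ (q2, 00000, A#) ⊢ (q0, 0000, #) ⊢ (q2, 0000, A#) ⊢ (q0, 000, #) ⊢ (q2, 000, A#) ⊢ (q0, 00, #) ⊢ (q2, 00, A#) ⊢ (q0, 0, #) ⊢ (q2, 0, A#) ⊢ (q0, ε, #) ⊢ (q2, ε, A#)
All input consumed in state q2 with stack A#.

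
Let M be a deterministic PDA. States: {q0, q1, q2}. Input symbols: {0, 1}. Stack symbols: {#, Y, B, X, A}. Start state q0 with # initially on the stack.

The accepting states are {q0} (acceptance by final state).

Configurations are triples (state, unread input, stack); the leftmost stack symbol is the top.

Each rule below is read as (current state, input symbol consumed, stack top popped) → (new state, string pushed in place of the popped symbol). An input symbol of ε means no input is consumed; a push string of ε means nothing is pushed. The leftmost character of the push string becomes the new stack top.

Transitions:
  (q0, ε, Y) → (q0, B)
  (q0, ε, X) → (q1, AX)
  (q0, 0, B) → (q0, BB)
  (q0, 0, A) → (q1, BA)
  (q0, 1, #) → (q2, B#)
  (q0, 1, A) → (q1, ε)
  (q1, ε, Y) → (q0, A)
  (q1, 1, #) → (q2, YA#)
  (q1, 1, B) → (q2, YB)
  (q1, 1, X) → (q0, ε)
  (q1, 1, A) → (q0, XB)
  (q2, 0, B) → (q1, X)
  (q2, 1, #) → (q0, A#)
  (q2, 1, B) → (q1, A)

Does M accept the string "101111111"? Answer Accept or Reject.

Accept

(q0, 101111111, #)
  read 1, top #: go to q2, push B# → (q2, 01111111, B#)
  read 0, top B: go to q1, push X → (q1, 1111111, X#)
  read 1, top X: go to q0, push ε → (q0, 111111, #)
  read 1, top #: go to q2, push B# → (q2, 11111, B#)
  read 1, top B: go to q1, push A → (q1, 1111, A#)
  read 1, top A: go to q0, push XB → (q0, 111, XB#)
  ε-move, top X: go to q1, push AX → (q1, 111, AXB#)
  read 1, top A: go to q0, push XB → (q0, 11, XBXB#)
  ε-move, top X: go to q1, push AX → (q1, 11, AXBXB#)
  read 1, top A: go to q0, push XB → (q0, 1, XBXBXB#)
  ε-move, top X: go to q1, push AX → (q1, 1, AXBXBXB#)
  read 1, top A: go to q0, push XB → (q0, ε, XBXBXBXB#)
All input consumed; state q0 ∈ F.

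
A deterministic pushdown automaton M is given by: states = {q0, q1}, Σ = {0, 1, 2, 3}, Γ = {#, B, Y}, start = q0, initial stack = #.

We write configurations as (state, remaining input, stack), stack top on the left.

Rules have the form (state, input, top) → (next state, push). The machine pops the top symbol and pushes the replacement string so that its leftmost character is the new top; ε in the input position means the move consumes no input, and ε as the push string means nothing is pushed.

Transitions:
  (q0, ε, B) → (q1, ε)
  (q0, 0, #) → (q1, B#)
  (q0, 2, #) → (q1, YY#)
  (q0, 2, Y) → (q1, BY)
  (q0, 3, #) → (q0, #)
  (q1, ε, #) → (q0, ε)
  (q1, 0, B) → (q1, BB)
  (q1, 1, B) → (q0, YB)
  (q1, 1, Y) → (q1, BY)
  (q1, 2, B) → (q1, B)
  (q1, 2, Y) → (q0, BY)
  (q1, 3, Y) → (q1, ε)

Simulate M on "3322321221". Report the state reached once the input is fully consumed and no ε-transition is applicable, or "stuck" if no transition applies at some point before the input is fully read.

q0

(q0, 3322321221, #) ⊢ (q0, 322321221, #) ⊢ (q0, 22321221, #) ⊢ (q1, 2321221, YY#) ⊢ (q0, 321221, BYY#) ⊢ (q1, 321221, YY#) ⊢ (q1, 21221, Y#) ⊢ (q0, 1221, BY#) ⊢ (q1, 1221, Y#) ⊢ (q1, 221, BY#) ⊢ (q1, 21, BY#) ⊢ (q1, 1, BY#) ⊢ (q0, ε, YBY#)
All input consumed; M is in state q0.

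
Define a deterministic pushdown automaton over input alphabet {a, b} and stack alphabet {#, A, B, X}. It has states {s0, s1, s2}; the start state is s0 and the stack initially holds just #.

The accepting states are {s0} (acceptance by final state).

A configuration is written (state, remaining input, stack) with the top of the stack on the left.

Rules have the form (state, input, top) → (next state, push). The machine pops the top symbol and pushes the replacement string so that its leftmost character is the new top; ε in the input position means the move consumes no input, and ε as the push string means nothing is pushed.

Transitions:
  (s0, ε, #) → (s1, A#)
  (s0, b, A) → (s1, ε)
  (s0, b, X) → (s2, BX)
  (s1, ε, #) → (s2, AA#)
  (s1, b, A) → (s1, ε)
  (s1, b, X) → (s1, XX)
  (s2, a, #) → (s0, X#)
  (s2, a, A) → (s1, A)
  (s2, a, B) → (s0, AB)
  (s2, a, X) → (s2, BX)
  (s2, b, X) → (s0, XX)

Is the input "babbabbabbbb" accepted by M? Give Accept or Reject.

(s0, babbabbabbbb, #)
  ε-move, top #: go to s1, push A# → (s1, babbabbabbbb, A#)
  read b, top A: go to s1, push ε → (s1, abbabbabbbb, #)
  ε-move, top #: go to s2, push AA# → (s2, abbabbabbbb, AA#)
  read a, top A: go to s1, push A → (s1, bbabbabbbb, AA#)
  read b, top A: go to s1, push ε → (s1, babbabbbb, A#)
  read b, top A: go to s1, push ε → (s1, abbabbbb, #)
  ε-move, top #: go to s2, push AA# → (s2, abbabbbb, AA#)
  read a, top A: go to s1, push A → (s1, bbabbbb, AA#)
  read b, top A: go to s1, push ε → (s1, babbbb, A#)
  read b, top A: go to s1, push ε → (s1, abbbb, #)
  ε-move, top #: go to s2, push AA# → (s2, abbbb, AA#)
  read a, top A: go to s1, push A → (s1, bbbb, AA#)
  read b, top A: go to s1, push ε → (s1, bbb, A#)
  read b, top A: go to s1, push ε → (s1, bb, #)
  ε-move, top #: go to s2, push AA# → (s2, bb, AA#)
No transition applies at (s2, bb, AA#); input not fully consumed.

Reject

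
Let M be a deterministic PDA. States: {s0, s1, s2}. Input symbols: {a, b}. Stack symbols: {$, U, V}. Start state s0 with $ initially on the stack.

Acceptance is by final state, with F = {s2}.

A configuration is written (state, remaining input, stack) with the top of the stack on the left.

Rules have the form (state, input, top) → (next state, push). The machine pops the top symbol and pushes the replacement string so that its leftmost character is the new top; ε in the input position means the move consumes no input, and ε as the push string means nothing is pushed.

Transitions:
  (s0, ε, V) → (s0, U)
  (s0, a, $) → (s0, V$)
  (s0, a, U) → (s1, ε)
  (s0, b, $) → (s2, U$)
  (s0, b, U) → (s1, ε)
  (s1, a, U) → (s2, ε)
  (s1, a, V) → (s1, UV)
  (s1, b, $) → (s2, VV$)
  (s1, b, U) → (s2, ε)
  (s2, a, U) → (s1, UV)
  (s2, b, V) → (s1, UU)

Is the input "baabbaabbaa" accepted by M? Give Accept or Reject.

Accept

(s0, baabbaabbaa, $) ⊢ (s2, aabbaabbaa, U$) ⊢ (s1, abbaabbaa, UV$) ⊢ (s2, bbaabbaa, V$) ⊢ (s1, baabbaa, UU$) ⊢ (s2, aabbaa, U$) ⊢ (s1, abbaa, UV$) ⊢ (s2, bbaa, V$) ⊢ (s1, baa, UU$) ⊢ (s2, aa, U$) ⊢ (s1, a, UV$) ⊢ (s2, ε, V$)
All input consumed; state s2 ∈ F.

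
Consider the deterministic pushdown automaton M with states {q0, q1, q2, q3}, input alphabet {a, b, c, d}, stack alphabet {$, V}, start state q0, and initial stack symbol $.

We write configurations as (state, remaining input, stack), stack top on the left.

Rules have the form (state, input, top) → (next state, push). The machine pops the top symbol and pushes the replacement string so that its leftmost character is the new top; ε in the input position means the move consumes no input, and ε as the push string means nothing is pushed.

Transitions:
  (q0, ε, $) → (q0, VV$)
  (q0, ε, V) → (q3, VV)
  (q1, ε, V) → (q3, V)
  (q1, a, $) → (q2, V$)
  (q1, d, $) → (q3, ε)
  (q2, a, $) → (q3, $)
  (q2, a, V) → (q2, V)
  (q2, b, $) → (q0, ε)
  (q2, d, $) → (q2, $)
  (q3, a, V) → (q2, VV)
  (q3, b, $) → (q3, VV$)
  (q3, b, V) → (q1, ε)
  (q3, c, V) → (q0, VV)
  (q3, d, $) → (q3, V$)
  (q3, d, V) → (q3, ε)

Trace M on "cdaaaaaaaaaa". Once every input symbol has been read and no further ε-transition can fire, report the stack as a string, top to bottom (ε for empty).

(q0, cdaaaaaaaaaa, $)
  ε-move, top $: go to q0, push VV$ → (q0, cdaaaaaaaaaa, VV$)
  ε-move, top V: go to q3, push VV → (q3, cdaaaaaaaaaa, VVV$)
  read c, top V: go to q0, push VV → (q0, daaaaaaaaaa, VVVV$)
  ε-move, top V: go to q3, push VV → (q3, daaaaaaaaaa, VVVVV$)
  read d, top V: go to q3, push ε → (q3, aaaaaaaaaa, VVVV$)
  read a, top V: go to q2, push VV → (q2, aaaaaaaaa, VVVVV$)
  read a, top V: go to q2, push V → (q2, aaaaaaaa, VVVVV$)
  read a, top V: go to q2, push V → (q2, aaaaaaa, VVVVV$)
  read a, top V: go to q2, push V → (q2, aaaaaa, VVVVV$)
  read a, top V: go to q2, push V → (q2, aaaaa, VVVVV$)
  read a, top V: go to q2, push V → (q2, aaaa, VVVVV$)
  read a, top V: go to q2, push V → (q2, aaa, VVVVV$)
  read a, top V: go to q2, push V → (q2, aa, VVVVV$)
  read a, top V: go to q2, push V → (q2, a, VVVVV$)
  read a, top V: go to q2, push V → (q2, ε, VVVVV$)
All input consumed in state q2 with stack VVVVV$.

VVVVV$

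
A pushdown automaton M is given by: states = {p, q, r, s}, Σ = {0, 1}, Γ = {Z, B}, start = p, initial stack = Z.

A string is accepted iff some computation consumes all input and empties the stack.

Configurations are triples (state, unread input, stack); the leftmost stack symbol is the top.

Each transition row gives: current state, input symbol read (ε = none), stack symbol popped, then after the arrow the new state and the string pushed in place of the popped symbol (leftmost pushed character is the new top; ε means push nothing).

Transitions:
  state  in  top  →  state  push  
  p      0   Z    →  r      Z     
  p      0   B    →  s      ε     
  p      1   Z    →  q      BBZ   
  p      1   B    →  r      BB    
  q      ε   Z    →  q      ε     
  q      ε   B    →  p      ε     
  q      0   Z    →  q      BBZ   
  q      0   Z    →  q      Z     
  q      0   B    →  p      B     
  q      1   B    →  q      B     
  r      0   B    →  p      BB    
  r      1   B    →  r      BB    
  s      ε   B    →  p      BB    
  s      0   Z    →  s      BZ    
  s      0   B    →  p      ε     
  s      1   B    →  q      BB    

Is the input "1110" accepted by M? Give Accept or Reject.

Reject

No computation consumes all input and empties the stack.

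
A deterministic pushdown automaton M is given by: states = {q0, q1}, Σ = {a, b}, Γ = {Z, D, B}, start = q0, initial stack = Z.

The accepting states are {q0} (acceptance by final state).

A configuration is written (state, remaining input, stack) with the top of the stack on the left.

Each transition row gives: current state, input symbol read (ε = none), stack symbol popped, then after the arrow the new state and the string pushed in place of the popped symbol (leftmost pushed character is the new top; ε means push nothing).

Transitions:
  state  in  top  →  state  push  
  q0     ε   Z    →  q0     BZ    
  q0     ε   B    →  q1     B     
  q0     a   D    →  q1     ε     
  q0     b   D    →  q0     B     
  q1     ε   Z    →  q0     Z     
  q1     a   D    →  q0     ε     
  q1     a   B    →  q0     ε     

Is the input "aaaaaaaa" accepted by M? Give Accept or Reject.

Accept

(q0, aaaaaaaa, Z)
  ε-move, top Z: go to q0, push BZ → (q0, aaaaaaaa, BZ)
  ε-move, top B: go to q1, push B → (q1, aaaaaaaa, BZ)
  read a, top B: go to q0, push ε → (q0, aaaaaaa, Z)
  ε-move, top Z: go to q0, push BZ → (q0, aaaaaaa, BZ)
  ε-move, top B: go to q1, push B → (q1, aaaaaaa, BZ)
  read a, top B: go to q0, push ε → (q0, aaaaaa, Z)
  ε-move, top Z: go to q0, push BZ → (q0, aaaaaa, BZ)
  ε-move, top B: go to q1, push B → (q1, aaaaaa, BZ)
  read a, top B: go to q0, push ε → (q0, aaaaa, Z)
  ε-move, top Z: go to q0, push BZ → (q0, aaaaa, BZ)
  ε-move, top B: go to q1, push B → (q1, aaaaa, BZ)
  read a, top B: go to q0, push ε → (q0, aaaa, Z)
  ε-move, top Z: go to q0, push BZ → (q0, aaaa, BZ)
  ε-move, top B: go to q1, push B → (q1, aaaa, BZ)
  read a, top B: go to q0, push ε → (q0, aaa, Z)
  ε-move, top Z: go to q0, push BZ → (q0, aaa, BZ)
  ε-move, top B: go to q1, push B → (q1, aaa, BZ)
  read a, top B: go to q0, push ε → (q0, aa, Z)
  ε-move, top Z: go to q0, push BZ → (q0, aa, BZ)
  ε-move, top B: go to q1, push B → (q1, aa, BZ)
  read a, top B: go to q0, push ε → (q0, a, Z)
  ε-move, top Z: go to q0, push BZ → (q0, a, BZ)
  ε-move, top B: go to q1, push B → (q1, a, BZ)
  read a, top B: go to q0, push ε → (q0, ε, Z)
All input consumed; state q0 ∈ F.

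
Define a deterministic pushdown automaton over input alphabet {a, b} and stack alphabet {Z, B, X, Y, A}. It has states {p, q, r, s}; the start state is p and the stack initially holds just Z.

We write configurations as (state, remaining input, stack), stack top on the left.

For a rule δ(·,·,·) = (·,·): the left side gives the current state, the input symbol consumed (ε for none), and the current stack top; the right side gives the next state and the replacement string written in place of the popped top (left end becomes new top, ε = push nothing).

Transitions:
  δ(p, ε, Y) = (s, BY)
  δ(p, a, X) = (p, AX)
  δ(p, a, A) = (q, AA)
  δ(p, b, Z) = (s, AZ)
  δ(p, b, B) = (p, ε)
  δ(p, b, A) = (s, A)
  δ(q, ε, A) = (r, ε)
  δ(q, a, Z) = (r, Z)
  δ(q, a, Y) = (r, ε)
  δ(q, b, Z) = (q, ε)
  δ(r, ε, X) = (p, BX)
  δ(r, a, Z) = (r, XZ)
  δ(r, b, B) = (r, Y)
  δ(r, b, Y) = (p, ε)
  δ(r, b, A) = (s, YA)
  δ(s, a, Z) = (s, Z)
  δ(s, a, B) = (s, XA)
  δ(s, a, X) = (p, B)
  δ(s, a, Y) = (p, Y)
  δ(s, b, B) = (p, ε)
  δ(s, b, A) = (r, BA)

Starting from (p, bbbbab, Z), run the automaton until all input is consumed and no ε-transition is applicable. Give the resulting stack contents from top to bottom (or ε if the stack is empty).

(p, bbbbab, Z)
  read b, top Z: go to s, push AZ → (s, bbbab, AZ)
  read b, top A: go to r, push BA → (r, bbab, BAZ)
  read b, top B: go to r, push Y → (r, bab, YAZ)
  read b, top Y: go to p, push ε → (p, ab, AZ)
  read a, top A: go to q, push AA → (q, b, AAZ)
  ε-move, top A: go to r, push ε → (r, b, AZ)
  read b, top A: go to s, push YA → (s, ε, YAZ)
All input consumed in state s with stack YAZ.

YAZ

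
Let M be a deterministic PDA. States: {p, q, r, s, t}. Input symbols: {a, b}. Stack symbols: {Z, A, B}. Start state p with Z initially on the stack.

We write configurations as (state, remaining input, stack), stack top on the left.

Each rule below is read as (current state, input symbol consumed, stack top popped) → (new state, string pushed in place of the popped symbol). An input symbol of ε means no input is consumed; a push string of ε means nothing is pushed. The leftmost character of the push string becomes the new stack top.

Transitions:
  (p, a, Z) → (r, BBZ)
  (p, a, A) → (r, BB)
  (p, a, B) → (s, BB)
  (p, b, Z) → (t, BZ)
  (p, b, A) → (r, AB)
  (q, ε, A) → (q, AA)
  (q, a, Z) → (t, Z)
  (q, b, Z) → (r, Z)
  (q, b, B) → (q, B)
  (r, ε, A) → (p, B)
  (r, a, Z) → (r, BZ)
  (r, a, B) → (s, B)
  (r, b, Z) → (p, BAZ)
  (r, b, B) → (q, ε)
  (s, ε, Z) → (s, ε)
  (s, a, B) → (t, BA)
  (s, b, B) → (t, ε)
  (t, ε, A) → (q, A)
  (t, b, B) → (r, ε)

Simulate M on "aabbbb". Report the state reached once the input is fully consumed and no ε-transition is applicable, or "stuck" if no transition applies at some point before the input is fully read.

stuck

(p, aabbbb, Z) ⊢ (r, abbbb, BBZ) ⊢ (s, bbbb, BBZ) ⊢ (t, bbb, BZ) ⊢ (r, bb, Z) ⊢ (p, b, BAZ)
No transition for (p, b, top B); M blocks with input b remaining.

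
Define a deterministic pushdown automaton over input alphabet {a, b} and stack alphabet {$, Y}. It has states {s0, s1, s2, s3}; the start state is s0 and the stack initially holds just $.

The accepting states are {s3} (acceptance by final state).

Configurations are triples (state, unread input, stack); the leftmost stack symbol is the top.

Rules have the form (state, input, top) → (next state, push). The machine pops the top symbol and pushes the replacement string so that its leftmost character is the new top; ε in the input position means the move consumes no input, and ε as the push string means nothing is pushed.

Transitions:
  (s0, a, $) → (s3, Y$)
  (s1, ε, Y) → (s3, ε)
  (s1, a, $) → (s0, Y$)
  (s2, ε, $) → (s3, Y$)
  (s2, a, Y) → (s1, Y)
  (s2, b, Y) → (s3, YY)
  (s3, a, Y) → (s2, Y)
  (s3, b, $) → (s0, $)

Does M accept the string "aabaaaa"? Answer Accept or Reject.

(s0, aabaaaa, $) ⊢ (s3, abaaaa, Y$) ⊢ (s2, baaaa, Y$) ⊢ (s3, aaaa, YY$) ⊢ (s2, aaa, YY$) ⊢ (s1, aa, YY$) ⊢ (s3, aa, Y$) ⊢ (s2, a, Y$) ⊢ (s1, ε, Y$) ⊢ (s3, ε, $)
All input consumed; state s3 ∈ F.

Accept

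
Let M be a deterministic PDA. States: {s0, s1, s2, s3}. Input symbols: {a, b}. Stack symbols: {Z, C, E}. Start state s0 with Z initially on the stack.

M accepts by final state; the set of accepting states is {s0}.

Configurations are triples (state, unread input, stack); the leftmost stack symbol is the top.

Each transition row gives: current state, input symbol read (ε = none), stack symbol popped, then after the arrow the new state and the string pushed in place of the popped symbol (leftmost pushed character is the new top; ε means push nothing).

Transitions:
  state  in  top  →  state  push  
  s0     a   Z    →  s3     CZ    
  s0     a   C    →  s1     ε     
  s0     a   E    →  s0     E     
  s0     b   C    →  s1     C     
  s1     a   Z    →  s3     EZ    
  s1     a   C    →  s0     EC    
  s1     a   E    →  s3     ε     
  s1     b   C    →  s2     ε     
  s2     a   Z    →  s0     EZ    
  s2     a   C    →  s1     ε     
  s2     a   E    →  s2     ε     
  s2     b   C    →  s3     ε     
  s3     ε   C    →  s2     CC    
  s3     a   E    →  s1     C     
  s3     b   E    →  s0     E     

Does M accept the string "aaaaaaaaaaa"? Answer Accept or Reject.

Accept

(s0, aaaaaaaaaaa, Z)
  read a, top Z: go to s3, push CZ → (s3, aaaaaaaaaa, CZ)
  ε-move, top C: go to s2, push CC → (s2, aaaaaaaaaa, CCZ)
  read a, top C: go to s1, push ε → (s1, aaaaaaaaa, CZ)
  read a, top C: go to s0, push EC → (s0, aaaaaaaa, ECZ)
  read a, top E: go to s0, push E → (s0, aaaaaaa, ECZ)
  read a, top E: go to s0, push E → (s0, aaaaaa, ECZ)
  read a, top E: go to s0, push E → (s0, aaaaa, ECZ)
  read a, top E: go to s0, push E → (s0, aaaa, ECZ)
  read a, top E: go to s0, push E → (s0, aaa, ECZ)
  read a, top E: go to s0, push E → (s0, aa, ECZ)
  read a, top E: go to s0, push E → (s0, a, ECZ)
  read a, top E: go to s0, push E → (s0, ε, ECZ)
All input consumed; state s0 ∈ F.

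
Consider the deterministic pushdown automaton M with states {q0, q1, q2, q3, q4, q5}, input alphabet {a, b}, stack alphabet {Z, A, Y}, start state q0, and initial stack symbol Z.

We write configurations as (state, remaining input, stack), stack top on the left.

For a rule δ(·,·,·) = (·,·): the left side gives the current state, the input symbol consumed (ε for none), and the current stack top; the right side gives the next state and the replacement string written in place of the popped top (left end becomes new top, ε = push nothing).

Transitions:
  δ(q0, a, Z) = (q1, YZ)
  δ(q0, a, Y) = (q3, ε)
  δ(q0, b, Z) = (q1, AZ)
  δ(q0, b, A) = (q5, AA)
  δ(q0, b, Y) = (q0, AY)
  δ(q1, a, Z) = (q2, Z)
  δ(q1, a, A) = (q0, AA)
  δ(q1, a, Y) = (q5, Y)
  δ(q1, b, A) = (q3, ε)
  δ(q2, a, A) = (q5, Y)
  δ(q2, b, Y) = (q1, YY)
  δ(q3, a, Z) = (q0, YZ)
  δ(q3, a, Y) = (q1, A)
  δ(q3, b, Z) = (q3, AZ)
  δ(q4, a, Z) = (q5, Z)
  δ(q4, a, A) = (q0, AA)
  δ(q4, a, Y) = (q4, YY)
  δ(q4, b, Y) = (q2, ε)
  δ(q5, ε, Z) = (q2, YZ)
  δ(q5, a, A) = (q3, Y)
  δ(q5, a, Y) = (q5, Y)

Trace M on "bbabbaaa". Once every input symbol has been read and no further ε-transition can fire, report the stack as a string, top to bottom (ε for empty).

AAAYZ

(q0, bbabbaaa, Z) ⊢ (q1, babbaaa, AZ) ⊢ (q3, abbaaa, Z) ⊢ (q0, bbaaa, YZ) ⊢ (q0, baaa, AYZ) ⊢ (q5, aaa, AAYZ) ⊢ (q3, aa, YAYZ) ⊢ (q1, a, AAYZ) ⊢ (q0, ε, AAAYZ)
All input consumed in state q0 with stack AAAYZ.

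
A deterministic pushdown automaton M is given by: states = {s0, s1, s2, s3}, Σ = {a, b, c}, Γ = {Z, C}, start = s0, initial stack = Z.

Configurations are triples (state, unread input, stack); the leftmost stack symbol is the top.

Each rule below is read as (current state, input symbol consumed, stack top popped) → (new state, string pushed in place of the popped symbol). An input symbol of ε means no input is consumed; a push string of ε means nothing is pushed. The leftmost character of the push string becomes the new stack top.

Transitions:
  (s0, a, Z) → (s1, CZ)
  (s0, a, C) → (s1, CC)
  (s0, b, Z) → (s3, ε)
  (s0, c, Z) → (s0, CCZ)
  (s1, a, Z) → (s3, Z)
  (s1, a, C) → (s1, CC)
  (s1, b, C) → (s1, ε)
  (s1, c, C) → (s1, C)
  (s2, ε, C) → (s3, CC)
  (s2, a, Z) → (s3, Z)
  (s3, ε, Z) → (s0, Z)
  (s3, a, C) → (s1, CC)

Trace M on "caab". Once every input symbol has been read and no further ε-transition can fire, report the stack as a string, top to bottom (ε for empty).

(s0, caab, Z)
  read c, top Z: go to s0, push CCZ → (s0, aab, CCZ)
  read a, top C: go to s1, push CC → (s1, ab, CCCZ)
  read a, top C: go to s1, push CC → (s1, b, CCCCZ)
  read b, top C: go to s1, push ε → (s1, ε, CCCZ)
All input consumed in state s1 with stack CCCZ.

CCCZ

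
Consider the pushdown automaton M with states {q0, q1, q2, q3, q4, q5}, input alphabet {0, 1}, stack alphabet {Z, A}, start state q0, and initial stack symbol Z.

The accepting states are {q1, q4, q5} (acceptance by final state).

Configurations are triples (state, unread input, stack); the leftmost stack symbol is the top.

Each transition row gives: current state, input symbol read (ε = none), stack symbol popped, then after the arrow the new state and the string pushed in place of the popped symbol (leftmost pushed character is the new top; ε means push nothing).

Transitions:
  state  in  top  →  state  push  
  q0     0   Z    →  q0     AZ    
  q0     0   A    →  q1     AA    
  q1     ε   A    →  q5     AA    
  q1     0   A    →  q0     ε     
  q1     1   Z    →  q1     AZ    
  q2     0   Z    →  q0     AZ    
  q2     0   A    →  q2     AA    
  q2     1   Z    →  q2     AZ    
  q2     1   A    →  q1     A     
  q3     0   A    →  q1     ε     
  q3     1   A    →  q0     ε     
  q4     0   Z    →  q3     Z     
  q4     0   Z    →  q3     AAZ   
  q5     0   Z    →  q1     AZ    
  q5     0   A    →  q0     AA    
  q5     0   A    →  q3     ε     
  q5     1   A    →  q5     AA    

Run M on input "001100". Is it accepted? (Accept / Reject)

Accept

One accepting computation: (q0, 001100, Z) ⊢ (q0, 01100, AZ) ⊢ (q1, 1100, AAZ) ⊢ (q5, 1100, AAAZ) ⊢ (q5, 100, AAAAZ) ⊢ (q5, 00, AAAAAZ) ⊢ (q0, 0, AAAAAAZ) ⊢ (q1, ε, AAAAAAAZ)
All input consumed and state q1 ∈ F.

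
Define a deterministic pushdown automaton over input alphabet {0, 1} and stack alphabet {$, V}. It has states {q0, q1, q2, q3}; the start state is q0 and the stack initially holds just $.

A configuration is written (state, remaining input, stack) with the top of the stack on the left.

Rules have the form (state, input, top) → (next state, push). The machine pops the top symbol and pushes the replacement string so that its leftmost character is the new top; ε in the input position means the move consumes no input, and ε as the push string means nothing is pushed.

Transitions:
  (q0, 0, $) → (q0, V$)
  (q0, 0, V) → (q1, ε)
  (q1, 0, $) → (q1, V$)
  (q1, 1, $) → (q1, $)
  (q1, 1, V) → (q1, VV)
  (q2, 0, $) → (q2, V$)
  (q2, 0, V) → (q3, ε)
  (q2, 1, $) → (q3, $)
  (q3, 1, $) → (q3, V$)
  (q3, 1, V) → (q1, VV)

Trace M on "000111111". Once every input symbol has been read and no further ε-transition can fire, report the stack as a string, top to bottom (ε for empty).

VVVVVVV$

(q0, 000111111, $)
  read 0, top $: go to q0, push V$ → (q0, 00111111, V$)
  read 0, top V: go to q1, push ε → (q1, 0111111, $)
  read 0, top $: go to q1, push V$ → (q1, 111111, V$)
  read 1, top V: go to q1, push VV → (q1, 11111, VV$)
  read 1, top V: go to q1, push VV → (q1, 1111, VVV$)
  read 1, top V: go to q1, push VV → (q1, 111, VVVV$)
  read 1, top V: go to q1, push VV → (q1, 11, VVVVV$)
  read 1, top V: go to q1, push VV → (q1, 1, VVVVVV$)
  read 1, top V: go to q1, push VV → (q1, ε, VVVVVVV$)
All input consumed in state q1 with stack VVVVVVV$.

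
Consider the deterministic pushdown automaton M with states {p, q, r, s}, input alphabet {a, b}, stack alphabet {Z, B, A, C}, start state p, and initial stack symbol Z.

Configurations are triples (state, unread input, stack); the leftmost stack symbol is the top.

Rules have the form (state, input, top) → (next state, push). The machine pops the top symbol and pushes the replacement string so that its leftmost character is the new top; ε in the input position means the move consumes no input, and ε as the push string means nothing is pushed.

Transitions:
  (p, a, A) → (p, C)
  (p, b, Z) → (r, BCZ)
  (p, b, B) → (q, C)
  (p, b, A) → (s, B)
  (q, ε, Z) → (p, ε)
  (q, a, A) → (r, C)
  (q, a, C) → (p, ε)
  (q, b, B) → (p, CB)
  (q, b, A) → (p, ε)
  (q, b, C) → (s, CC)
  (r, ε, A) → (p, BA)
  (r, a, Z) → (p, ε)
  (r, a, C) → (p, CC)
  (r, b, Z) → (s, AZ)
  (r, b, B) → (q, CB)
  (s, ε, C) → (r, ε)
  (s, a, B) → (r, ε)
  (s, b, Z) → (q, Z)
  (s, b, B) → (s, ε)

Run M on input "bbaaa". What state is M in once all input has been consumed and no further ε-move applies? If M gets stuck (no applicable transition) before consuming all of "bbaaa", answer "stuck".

stuck

(p, bbaaa, Z)
  read b, top Z: go to r, push BCZ → (r, baaa, BCZ)
  read b, top B: go to q, push CB → (q, aaa, CBCZ)
  read a, top C: go to p, push ε → (p, aa, BCZ)
No transition for (p, a, top B); M blocks with input aa remaining.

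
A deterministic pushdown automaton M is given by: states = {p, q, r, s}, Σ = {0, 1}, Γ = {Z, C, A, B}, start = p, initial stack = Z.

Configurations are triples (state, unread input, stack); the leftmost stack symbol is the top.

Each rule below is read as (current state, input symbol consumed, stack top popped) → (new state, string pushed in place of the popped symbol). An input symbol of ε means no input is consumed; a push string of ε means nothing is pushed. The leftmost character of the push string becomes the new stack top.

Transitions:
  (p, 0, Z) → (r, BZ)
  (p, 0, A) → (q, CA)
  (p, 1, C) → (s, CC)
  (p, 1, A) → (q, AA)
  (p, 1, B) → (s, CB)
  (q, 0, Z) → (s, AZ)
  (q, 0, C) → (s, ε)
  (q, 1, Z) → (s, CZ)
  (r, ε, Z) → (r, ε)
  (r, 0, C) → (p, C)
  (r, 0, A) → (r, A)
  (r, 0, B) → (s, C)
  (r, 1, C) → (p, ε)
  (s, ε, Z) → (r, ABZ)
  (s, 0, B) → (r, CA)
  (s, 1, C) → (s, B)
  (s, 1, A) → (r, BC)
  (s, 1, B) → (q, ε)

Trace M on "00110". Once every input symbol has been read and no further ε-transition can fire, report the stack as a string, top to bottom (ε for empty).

AZ

(p, 00110, Z)
  read 0, top Z: go to r, push BZ → (r, 0110, BZ)
  read 0, top B: go to s, push C → (s, 110, CZ)
  read 1, top C: go to s, push B → (s, 10, BZ)
  read 1, top B: go to q, push ε → (q, 0, Z)
  read 0, top Z: go to s, push AZ → (s, ε, AZ)
All input consumed in state s with stack AZ.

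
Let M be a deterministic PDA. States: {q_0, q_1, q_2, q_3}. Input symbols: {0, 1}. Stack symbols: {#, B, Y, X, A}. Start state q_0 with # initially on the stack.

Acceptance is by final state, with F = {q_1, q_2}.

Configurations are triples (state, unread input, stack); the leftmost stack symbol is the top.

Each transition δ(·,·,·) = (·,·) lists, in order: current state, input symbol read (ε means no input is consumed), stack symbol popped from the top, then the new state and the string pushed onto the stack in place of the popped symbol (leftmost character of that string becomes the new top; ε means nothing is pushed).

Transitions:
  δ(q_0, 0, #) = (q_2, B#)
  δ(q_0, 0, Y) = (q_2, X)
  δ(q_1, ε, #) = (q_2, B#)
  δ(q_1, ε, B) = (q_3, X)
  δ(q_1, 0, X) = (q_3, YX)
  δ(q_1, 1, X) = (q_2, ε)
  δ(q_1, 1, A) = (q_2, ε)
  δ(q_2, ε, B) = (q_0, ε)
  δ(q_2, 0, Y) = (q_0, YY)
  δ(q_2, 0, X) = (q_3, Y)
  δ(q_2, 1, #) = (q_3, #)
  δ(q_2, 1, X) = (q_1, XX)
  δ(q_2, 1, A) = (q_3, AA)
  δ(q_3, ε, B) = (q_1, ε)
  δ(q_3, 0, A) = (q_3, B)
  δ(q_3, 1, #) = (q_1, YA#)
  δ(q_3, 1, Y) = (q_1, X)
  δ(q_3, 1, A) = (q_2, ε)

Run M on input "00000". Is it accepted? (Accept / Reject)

(q_0, 00000, #)
  read 0, top #: go to q_2, push B# → (q_2, 0000, B#)
  ε-move, top B: go to q_0, push ε → (q_0, 0000, #)
  read 0, top #: go to q_2, push B# → (q_2, 000, B#)
  ε-move, top B: go to q_0, push ε → (q_0, 000, #)
  read 0, top #: go to q_2, push B# → (q_2, 00, B#)
  ε-move, top B: go to q_0, push ε → (q_0, 00, #)
  read 0, top #: go to q_2, push B# → (q_2, 0, B#)
  ε-move, top B: go to q_0, push ε → (q_0, 0, #)
  read 0, top #: go to q_2, push B# → (q_2, ε, B#)
All input consumed; state q_2 ∈ F.

Accept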